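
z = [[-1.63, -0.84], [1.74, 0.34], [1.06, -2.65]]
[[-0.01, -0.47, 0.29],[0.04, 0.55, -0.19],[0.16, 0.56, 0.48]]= z @ [[0.03, 0.33, -0.07], [-0.05, -0.08, -0.21]]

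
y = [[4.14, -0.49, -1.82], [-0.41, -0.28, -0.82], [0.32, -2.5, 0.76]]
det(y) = -11.421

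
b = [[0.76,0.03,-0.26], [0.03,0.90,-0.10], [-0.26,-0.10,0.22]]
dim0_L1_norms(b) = [1.05, 1.03, 0.58]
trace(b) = 1.88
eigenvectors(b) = [[0.36, -0.78, 0.51], [0.10, 0.58, 0.81], [0.93, 0.24, -0.29]]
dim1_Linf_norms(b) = [0.76, 0.9, 0.26]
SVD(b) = [[-0.51, 0.78, 0.36], [-0.81, -0.58, 0.1], [0.29, -0.24, 0.93]] @ diag([0.9550570966905131, 0.8182145154450273, 0.10672838786445925]) @ [[-0.51, -0.81, 0.29],[0.78, -0.58, -0.24],[0.36, 0.10, 0.93]]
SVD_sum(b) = [[0.25, 0.4, -0.14], [0.4, 0.62, -0.22], [-0.14, -0.22, 0.08]] + [[0.50,-0.37,-0.15], [-0.37,0.28,0.11], [-0.15,0.11,0.05]] + [[0.01, 0.0, 0.04], [0.0, 0.0, 0.01], [0.04, 0.01, 0.09]]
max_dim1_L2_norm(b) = 0.91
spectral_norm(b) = 0.96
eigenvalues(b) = [0.11, 0.82, 0.96]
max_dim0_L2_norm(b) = 0.91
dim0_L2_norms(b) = [0.8, 0.91, 0.35]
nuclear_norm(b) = 1.88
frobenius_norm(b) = 1.26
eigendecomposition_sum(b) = [[0.01, 0.0, 0.04], [0.00, 0.00, 0.01], [0.04, 0.01, 0.09]] + [[0.5, -0.37, -0.15], [-0.37, 0.28, 0.11], [-0.15, 0.11, 0.05]] + [[0.25,0.4,-0.14], [0.4,0.62,-0.22], [-0.14,-0.22,0.08]]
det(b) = 0.08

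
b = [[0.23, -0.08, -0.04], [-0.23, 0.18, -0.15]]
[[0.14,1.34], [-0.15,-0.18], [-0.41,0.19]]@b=[[-0.28, 0.23, -0.21], [0.01, -0.02, 0.03], [-0.14, 0.07, -0.01]]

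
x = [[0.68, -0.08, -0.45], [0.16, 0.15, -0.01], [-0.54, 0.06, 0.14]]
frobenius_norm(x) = 1.02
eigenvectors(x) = [[-0.83, -0.45, 0.11], [-0.17, 0.21, 0.99], [0.54, -0.87, -0.05]]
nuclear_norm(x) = 1.31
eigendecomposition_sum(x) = [[0.72, -0.1, -0.4], [0.15, -0.02, -0.08], [-0.47, 0.07, 0.26]] + [[-0.04,0.0,-0.06], [0.02,-0.0,0.03], [-0.07,0.00,-0.11]] + [[-0.00, 0.02, 0.01], [-0.01, 0.17, 0.04], [0.00, -0.01, -0.00]]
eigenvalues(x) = [0.95, -0.15, 0.17]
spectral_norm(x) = 0.99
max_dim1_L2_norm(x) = 0.82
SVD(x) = [[-0.82, 0.40, 0.40], [-0.14, -0.83, 0.54], [0.55, 0.39, 0.73]] @ diag([0.9903190896450506, 0.19102288739801337, 0.13068418869443907]) @ [[-0.89, 0.08, 0.45], [-0.38, -0.69, -0.61], [-0.27, 0.72, -0.65]]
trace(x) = 0.97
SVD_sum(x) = [[0.72, -0.06, -0.37], [0.12, -0.01, -0.06], [-0.49, 0.04, 0.25]] + [[-0.03, -0.05, -0.05], [0.06, 0.11, 0.10], [-0.03, -0.05, -0.05]] + [[-0.01, 0.04, -0.03], [-0.02, 0.05, -0.05], [-0.03, 0.07, -0.06]]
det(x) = -0.02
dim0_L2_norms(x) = [0.88, 0.18, 0.47]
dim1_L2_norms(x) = [0.82, 0.22, 0.56]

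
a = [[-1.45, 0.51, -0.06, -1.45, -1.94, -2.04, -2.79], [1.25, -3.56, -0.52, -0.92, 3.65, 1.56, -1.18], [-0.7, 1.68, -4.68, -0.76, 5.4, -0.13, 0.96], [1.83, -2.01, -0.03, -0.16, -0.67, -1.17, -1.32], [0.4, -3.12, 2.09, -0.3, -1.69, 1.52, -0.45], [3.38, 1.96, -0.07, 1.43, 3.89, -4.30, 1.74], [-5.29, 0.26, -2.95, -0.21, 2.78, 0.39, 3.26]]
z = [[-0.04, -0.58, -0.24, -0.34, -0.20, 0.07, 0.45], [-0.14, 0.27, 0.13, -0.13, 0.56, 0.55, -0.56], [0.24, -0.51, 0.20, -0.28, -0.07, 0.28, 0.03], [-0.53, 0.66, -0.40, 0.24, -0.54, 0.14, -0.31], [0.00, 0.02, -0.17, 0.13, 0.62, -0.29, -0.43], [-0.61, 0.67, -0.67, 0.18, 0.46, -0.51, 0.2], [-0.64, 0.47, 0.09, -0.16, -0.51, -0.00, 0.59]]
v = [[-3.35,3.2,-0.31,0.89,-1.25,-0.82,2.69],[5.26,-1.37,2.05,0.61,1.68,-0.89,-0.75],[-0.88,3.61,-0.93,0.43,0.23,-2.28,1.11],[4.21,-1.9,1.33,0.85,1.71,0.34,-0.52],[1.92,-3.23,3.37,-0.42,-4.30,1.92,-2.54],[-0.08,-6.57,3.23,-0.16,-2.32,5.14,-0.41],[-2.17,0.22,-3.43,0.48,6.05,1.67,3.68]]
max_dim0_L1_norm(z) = 3.18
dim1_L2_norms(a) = [4.49, 5.7, 7.48, 3.31, 4.44, 7.35, 7.44]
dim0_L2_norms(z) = [1.07, 1.33, 0.87, 0.59, 1.23, 0.87, 1.09]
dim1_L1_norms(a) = [10.24, 12.64, 14.31, 7.19, 9.57, 16.77, 15.14]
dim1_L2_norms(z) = [0.87, 1.03, 0.72, 1.16, 0.84, 1.35, 1.13]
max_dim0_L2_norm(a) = 8.51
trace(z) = 1.37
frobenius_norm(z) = 2.73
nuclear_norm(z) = 5.84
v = z @ a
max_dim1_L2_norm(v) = 9.25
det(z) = 0.00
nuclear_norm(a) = 34.03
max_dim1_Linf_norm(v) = 6.57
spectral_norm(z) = 1.80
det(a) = -3031.08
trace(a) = -12.58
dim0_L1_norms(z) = [2.2, 3.18, 1.9, 1.46, 2.96, 1.84, 2.57]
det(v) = -13.24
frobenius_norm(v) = 18.12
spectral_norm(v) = 13.68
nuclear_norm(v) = 33.72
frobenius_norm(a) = 15.77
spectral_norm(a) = 10.76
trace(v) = -0.28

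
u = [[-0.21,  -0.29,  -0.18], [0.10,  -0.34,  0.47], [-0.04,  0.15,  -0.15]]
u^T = [[-0.21, 0.1, -0.04], [-0.29, -0.34, 0.15], [-0.18, 0.47, -0.15]]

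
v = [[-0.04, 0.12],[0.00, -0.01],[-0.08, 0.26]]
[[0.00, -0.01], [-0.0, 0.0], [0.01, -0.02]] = v @[[0.01, 0.13], [0.03, -0.03]]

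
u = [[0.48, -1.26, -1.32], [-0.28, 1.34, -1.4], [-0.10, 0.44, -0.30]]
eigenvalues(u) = [(1.36+0j), (0.08+0.08j), (0.08-0.08j)]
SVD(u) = [[-0.05,-1.00,0.06], [0.96,-0.07,-0.26], [0.26,0.04,0.96]] @ diag([2.0291136861130674, 1.8896232018022858, 0.004669479533837192]) @ [[-0.16,0.73,-0.67], [-0.25,0.63,0.74], [0.96,0.28,0.08]]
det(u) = 0.02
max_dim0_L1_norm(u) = 3.04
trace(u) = 1.52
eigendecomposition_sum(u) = [[0.54+0.00j,-2.20+0.00j,1.43+0.00j],[(-0.27+0j),1.10+0.00j,(-0.71+0j)],[(-0.1+0j),(0.42+0j),(-0.27+0j)]] + [[-0.03+0.08j, 0.47-0.32j, (-1.37+1.22j)], [(-0.01+0.02j), 0.12-0.10j, (-0.34+0.37j)], [0.00+0.00j, 0.01-0.03j, -0.01+0.11j]] + [[-0.03-0.08j, (0.47+0.32j), (-1.37-1.22j)], [(-0.01-0.02j), 0.12+0.10j, -0.34-0.37j], [-0j, 0.01+0.03j, (-0.01-0.11j)]]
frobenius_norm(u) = 2.77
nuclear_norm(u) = 3.92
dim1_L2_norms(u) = [1.89, 1.96, 0.54]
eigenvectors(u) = [[0.88+0.00j, -0.96+0.00j, (-0.96-0j)], [(-0.44+0j), -0.26+0.02j, -0.26-0.02j], [(-0.17+0j), -0.04+0.04j, (-0.04-0.04j)]]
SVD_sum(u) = [[0.02, -0.08, 0.07], [-0.31, 1.42, -1.31], [-0.09, 0.39, -0.36]] + [[0.46, -1.18, -1.39], [0.03, -0.08, -0.09], [-0.02, 0.05, 0.06]] + [[0.00, 0.0, 0.00], [-0.00, -0.00, -0.0], [0.0, 0.00, 0.0]]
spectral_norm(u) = 2.03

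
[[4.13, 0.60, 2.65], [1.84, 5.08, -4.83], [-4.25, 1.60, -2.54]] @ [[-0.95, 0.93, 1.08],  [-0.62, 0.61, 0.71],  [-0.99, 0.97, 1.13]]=[[-6.92, 6.78, 7.88], [-0.12, 0.12, 0.14], [5.56, -5.44, -6.32]]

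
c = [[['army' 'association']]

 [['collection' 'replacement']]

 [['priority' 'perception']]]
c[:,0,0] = ['army', 'collection', 'priority']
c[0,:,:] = [['army', 'association']]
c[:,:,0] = [['army'], ['collection'], ['priority']]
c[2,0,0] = 'priority'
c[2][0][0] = 'priority'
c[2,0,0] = 'priority'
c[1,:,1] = ['replacement']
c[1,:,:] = [['collection', 'replacement']]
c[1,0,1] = 'replacement'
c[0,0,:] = ['army', 'association']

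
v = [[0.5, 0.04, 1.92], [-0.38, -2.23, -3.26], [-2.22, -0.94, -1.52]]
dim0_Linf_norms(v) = [2.22, 2.23, 3.26]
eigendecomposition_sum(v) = [[(0.35-0j), 0.47-0.00j, 0.51-0.00j], [(-1.98+0j), -2.64+0.00j, -2.85+0.00j], [(-0.64+0j), -0.85+0.00j, -0.92+0.00j]] + [[0.07+0.90j, -0.21+0.12j, (0.71+0.14j)], [(0.8-0.49j), 0.21+0.15j, -0.20-0.72j], [-0.79-0.17j, (-0.04-0.21j), -0.30+0.57j]] + [[0.07-0.90j,  (-0.21-0.12j),  (0.71-0.14j)], [0.80+0.49j,  (0.21-0.15j),  -0.20+0.72j], [(-0.79+0.17j),  -0.04+0.21j,  (-0.3-0.57j)]]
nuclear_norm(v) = 7.62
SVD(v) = [[-0.36, 0.01, 0.93], [0.79, -0.53, 0.31], [0.49, 0.85, 0.18]] @ diag([4.868286643511213, 1.7796783183785596, 0.9684163565861557]) @ [[-0.32, -0.46, -0.83], [-0.94, 0.21, 0.25], [-0.06, -0.86, 0.5]]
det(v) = -8.39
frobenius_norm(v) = 5.27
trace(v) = -3.25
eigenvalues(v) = [(-3.21+0j), (-0.02+1.62j), (-0.02-1.62j)]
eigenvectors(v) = [[(0.17+0j), -0.26+0.53j, (-0.26-0.53j)], [(-0.94+0j), (0.61+0j), (0.61-0j)], [-0.30+0.00j, -0.38-0.36j, (-0.38+0.36j)]]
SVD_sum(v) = [[0.57,0.81,1.46], [-1.25,-1.77,-3.18], [-0.78,-1.11,-1.99]] + [[-0.02,0.00,0.01], [0.89,-0.2,-0.24], [-1.43,0.32,0.38]] + [[-0.05,-0.78,0.45],[-0.02,-0.26,0.15],[-0.01,-0.15,0.09]]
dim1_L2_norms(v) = [1.98, 3.97, 2.85]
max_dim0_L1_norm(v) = 6.7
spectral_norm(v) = 4.87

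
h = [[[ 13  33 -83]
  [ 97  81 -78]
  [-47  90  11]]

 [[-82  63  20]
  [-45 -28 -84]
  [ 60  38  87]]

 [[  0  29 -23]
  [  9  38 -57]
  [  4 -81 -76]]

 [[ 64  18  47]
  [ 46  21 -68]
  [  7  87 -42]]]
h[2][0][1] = 29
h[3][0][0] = 64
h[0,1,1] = 81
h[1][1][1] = -28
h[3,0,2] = 47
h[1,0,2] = 20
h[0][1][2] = -78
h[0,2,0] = -47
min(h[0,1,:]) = -78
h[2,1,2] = -57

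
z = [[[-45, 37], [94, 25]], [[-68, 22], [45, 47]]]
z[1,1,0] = 45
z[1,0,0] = -68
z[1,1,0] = 45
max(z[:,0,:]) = 37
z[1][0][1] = 22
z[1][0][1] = 22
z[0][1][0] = 94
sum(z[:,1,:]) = 211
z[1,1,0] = 45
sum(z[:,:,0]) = 26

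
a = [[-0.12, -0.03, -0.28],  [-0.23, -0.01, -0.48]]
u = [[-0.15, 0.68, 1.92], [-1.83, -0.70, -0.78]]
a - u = [[0.03, -0.71, -2.20], [1.6, 0.69, 0.3]]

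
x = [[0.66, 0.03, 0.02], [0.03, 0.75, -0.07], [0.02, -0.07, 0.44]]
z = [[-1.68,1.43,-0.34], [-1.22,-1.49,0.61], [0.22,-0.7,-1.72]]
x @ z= [[-1.14, 0.89, -0.24], [-0.98, -1.03, 0.57], [0.15, -0.18, -0.81]]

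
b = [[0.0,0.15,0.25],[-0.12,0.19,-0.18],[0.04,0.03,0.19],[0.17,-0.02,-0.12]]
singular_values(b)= [0.38, 0.28, 0.16]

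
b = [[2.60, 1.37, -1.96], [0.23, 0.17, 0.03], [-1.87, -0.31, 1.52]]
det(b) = -0.34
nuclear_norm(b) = 4.96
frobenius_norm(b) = 4.30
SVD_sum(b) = [[2.65, 1.09, -2.04],[0.16, 0.06, -0.12],[-1.8, -0.74, 1.39]] + [[-0.04,0.28,0.10], [-0.02,0.13,0.05], [-0.05,0.42,0.15]] + [[-0.02, 0.0, -0.02], [0.09, -0.03, 0.10], [-0.02, 0.0, -0.02]]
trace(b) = 4.29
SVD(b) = [[-0.83, 0.53, -0.18], [-0.05, 0.25, 0.97], [0.56, 0.81, -0.18]] @ diag([4.257929923859919, 0.5603106543470195, 0.14382188332618678]) @ [[-0.75,-0.31,0.58], [-0.12,0.93,0.34], [0.65,-0.19,0.74]]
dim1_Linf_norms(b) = [2.6, 0.23, 1.87]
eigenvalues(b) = [4.1, -0.21, 0.4]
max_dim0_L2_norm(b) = 3.21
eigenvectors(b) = [[-0.81, -0.65, 0.39], [-0.04, 0.44, 0.49], [0.59, -0.62, 0.78]]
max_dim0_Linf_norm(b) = 2.6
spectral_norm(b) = 4.26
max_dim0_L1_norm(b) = 4.7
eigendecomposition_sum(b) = [[2.61,1.06,-1.97],[0.14,0.06,-0.1],[-1.91,-0.78,1.44]] + [[-0.05, 0.14, -0.06], [0.04, -0.10, 0.04], [-0.05, 0.14, -0.06]] + [[0.04, 0.16, 0.07], [0.06, 0.21, 0.09], [0.09, 0.33, 0.14]]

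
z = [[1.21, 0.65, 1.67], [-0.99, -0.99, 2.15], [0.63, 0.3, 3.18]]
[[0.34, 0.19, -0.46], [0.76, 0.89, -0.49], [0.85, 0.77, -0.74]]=z@[[-0.1, -0.22, -0.25], [-0.04, -0.05, 0.29], [0.29, 0.29, -0.21]]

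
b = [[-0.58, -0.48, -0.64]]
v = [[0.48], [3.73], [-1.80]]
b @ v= [[-0.92]]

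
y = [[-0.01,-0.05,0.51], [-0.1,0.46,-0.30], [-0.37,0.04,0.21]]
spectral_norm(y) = 0.70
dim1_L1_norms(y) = [0.57, 0.86, 0.62]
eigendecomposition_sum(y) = [[(-0.01+0.22j), -0.03+0.00j, (0.26-0.07j)], [(-0.12-0.04j), 0.01-0.02j, -0.00+0.16j], [-0.19+0.05j, -0.01-0.03j, (0.12+0.21j)]] + [[-0.01-0.22j, -0.03-0.00j, 0.26+0.07j], [-0.12+0.04j, (0.01+0.02j), -0.00-0.16j], [-0.19-0.05j, (-0.01+0.03j), (0.12-0.21j)]] + [[0.01+0.00j, 0.02+0.00j, (-0.01-0j)],  [(0.15+0j), (0.45+0j), (-0.29-0j)],  [0.02+0.00j, (0.06+0j), -0.04-0.00j]]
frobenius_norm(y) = 0.87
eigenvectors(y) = [[(-0.68+0j), (-0.68-0j), (-0.04+0j)], [0.12-0.38j, (0.12+0.38j), (-0.99+0j)], [(-0.16-0.59j), -0.16+0.59j, -0.13+0.00j]]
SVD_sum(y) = [[-0.02, -0.23, 0.41], [0.02, 0.24, -0.42], [-0.01, -0.09, 0.16]] + [[-0.10, 0.08, 0.04], [-0.19, 0.15, 0.08], [-0.27, 0.22, 0.11]] + [[0.11, 0.1, 0.07],[0.07, 0.07, 0.04],[-0.09, -0.09, -0.05]]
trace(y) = 0.66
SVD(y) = [[-0.67, 0.27, 0.69],[0.69, 0.56, 0.45],[-0.26, 0.78, -0.57]] @ diag([0.6961662532979385, 0.46403211874298683, 0.2385932533497232]) @ [[0.05, 0.49, -0.87], [-0.75, 0.59, 0.29], [0.66, 0.64, 0.4]]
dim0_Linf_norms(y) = [0.37, 0.46, 0.51]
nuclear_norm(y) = 1.40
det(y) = 0.08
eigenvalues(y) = [(0.12+0.41j), (0.12-0.41j), (0.42+0j)]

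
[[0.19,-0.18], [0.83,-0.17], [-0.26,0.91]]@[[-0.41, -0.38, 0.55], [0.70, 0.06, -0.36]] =[[-0.20, -0.08, 0.17], [-0.46, -0.33, 0.52], [0.74, 0.15, -0.47]]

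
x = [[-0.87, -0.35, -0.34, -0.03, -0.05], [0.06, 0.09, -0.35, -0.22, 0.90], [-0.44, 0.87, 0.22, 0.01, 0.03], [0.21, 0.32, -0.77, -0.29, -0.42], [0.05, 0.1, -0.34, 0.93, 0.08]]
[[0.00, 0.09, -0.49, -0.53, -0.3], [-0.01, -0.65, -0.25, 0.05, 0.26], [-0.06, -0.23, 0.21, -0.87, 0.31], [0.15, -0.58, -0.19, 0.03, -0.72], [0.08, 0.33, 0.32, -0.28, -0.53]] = x @ [[0.06,-0.12,0.3,0.84,-0.04], [0.0,-0.44,0.31,-0.58,0.12], [-0.15,0.49,0.34,0.04,0.82], [0.03,0.62,0.43,-0.27,-0.33], [-0.07,-0.33,-0.09,0.01,0.52]]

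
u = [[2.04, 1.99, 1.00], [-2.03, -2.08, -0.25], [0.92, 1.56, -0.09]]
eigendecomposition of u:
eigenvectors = [[(0.17+0j),  (0.77+0j),  0.77-0.00j], [(-0.66+0j),  (-0.57+0.11j),  (-0.57-0.11j)], [(0.73+0j),  -0.01+0.27j,  (-0.01-0.27j)]]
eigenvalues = [(-1.27+0j), (0.57+0.62j), (0.57-0.62j)]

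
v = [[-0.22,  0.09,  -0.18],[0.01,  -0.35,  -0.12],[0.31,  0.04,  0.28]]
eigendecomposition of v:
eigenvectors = [[(-0.56+0.18j), (-0.56-0.18j), (0.39+0j)], [-0.24+0.05j, -0.24-0.05j, -0.91+0.00j], [(0.77+0j), 0.77-0.00j, -0.13+0.00j]]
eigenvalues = [(0.04+0.07j), (0.04-0.07j), (-0.37+0j)]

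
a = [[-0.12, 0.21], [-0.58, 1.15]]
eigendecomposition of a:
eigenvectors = [[-0.9, -0.18], [-0.45, -0.98]]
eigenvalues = [-0.02, 1.05]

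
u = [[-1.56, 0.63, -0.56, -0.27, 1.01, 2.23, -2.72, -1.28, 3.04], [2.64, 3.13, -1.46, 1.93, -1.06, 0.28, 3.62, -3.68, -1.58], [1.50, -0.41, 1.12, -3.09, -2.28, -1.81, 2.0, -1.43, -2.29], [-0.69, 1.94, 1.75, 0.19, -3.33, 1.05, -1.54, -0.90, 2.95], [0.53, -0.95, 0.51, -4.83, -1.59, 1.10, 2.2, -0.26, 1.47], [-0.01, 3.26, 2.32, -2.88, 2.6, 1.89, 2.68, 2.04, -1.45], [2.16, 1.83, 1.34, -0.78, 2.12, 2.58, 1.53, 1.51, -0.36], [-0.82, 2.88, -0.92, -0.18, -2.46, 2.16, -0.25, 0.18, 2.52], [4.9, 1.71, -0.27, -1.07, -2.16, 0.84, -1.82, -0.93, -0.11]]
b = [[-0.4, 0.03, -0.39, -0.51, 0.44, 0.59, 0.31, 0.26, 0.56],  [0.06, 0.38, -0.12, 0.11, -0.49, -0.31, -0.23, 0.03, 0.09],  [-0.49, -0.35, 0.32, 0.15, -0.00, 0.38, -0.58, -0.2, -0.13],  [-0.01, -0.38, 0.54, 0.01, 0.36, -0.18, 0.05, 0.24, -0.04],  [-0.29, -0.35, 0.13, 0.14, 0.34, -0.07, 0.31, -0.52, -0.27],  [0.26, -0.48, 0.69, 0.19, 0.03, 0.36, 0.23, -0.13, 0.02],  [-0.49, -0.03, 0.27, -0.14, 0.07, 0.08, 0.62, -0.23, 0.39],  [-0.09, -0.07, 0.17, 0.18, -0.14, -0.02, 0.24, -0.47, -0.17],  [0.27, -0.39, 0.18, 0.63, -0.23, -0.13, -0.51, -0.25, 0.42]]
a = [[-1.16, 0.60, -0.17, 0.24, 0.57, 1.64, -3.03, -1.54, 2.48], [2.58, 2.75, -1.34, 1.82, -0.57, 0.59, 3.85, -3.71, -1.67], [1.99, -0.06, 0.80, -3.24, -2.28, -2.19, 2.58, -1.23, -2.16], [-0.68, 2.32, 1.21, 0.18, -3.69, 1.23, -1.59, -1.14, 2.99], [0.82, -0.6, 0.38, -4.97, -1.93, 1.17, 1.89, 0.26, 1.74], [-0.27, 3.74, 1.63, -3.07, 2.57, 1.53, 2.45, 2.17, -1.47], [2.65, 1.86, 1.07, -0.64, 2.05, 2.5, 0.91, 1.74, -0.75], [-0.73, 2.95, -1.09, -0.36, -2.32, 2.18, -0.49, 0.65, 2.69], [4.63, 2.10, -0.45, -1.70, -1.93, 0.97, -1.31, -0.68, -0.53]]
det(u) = -102685.56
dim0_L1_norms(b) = [2.36, 2.46, 2.81, 2.06, 2.1, 2.12, 3.08, 2.33, 2.09]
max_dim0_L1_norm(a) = 18.1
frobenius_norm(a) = 18.01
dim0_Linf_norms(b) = [0.49, 0.48, 0.69, 0.63, 0.49, 0.59, 0.62, 0.52, 0.56]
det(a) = 3941.52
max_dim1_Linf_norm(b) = 0.69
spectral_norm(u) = 9.50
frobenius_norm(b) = 2.87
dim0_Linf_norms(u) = [4.9, 3.26, 2.32, 4.83, 3.33, 2.58, 3.62, 3.68, 3.04]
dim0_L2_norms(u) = [6.46, 6.34, 3.89, 6.84, 6.55, 5.12, 6.68, 5.04, 6.04]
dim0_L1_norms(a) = [15.51, 16.98, 8.14, 16.22, 17.91, 14.0, 18.1, 13.12, 16.48]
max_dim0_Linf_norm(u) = 4.9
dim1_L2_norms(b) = [1.26, 0.76, 1.01, 0.81, 0.9, 1.01, 0.97, 0.63, 1.11]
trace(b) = 1.58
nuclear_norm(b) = 7.05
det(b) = 0.00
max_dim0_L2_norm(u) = 6.84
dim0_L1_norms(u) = [14.81, 16.74, 10.25, 15.22, 18.61, 13.94, 18.36, 12.21, 15.77]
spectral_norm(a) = 9.93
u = b + a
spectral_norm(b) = 1.63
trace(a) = 3.20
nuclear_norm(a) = 45.71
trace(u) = 4.78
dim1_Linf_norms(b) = [0.59, 0.49, 0.58, 0.54, 0.52, 0.69, 0.62, 0.47, 0.63]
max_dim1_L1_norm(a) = 18.9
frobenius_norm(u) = 17.88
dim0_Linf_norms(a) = [4.63, 3.74, 1.63, 4.97, 3.69, 2.5, 3.85, 3.71, 2.99]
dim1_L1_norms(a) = [11.43, 18.88, 16.53, 15.03, 13.76, 18.9, 14.17, 13.46, 14.3]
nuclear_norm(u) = 45.94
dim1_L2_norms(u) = [5.24, 7.28, 5.74, 5.6, 5.96, 6.93, 5.13, 5.2, 6.14]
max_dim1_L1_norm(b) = 3.49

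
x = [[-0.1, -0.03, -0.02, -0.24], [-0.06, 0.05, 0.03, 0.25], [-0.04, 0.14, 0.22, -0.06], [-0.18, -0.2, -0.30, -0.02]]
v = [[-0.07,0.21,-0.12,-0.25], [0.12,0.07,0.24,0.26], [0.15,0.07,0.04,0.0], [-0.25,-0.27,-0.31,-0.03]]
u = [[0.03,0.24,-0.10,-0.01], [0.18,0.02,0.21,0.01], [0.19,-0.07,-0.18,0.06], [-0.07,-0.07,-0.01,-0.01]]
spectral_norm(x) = 0.47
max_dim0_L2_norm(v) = 0.41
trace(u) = -0.14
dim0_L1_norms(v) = [0.59, 0.62, 0.71, 0.54]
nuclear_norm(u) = 0.84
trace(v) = 0.01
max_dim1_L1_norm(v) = 0.86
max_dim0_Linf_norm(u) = 0.24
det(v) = 0.00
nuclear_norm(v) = 1.17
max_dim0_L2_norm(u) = 0.29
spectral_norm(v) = 0.60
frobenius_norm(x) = 0.61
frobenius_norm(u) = 0.48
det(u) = -0.00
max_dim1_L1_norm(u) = 0.5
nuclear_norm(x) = 1.00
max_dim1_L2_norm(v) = 0.48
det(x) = -0.00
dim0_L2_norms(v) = [0.32, 0.36, 0.41, 0.36]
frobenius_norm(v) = 0.73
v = u + x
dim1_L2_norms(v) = [0.35, 0.38, 0.17, 0.48]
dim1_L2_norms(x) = [0.26, 0.26, 0.27, 0.4]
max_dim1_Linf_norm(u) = 0.24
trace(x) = 0.15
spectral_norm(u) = 0.30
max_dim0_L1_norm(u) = 0.5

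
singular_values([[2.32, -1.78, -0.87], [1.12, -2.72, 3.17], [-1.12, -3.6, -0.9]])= [5.05, 3.33, 2.55]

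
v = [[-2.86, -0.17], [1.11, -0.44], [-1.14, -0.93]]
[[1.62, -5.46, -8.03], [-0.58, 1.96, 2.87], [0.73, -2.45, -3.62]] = v@[[-0.56, 1.89, 2.78], [-0.10, 0.32, 0.48]]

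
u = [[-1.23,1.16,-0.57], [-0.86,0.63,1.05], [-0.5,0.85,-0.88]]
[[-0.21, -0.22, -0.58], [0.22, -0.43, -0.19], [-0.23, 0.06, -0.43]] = u @[[0.11, 0.34, 0.11], [0.06, 0.08, -0.33], [0.26, -0.18, 0.11]]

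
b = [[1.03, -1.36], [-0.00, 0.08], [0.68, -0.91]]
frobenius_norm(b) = 2.05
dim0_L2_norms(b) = [1.23, 1.64]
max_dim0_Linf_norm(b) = 1.36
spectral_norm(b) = 2.05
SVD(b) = [[-0.83, -0.10], [0.03, -0.99], [-0.55, 0.09]] @ diag([2.050620493351765, 0.048534443911146245]) @ [[-0.6, 0.8], [-0.8, -0.6]]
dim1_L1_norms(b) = [2.39, 0.08, 1.59]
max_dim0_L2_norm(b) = 1.64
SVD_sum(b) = [[1.03, -1.36], [-0.04, 0.05], [0.68, -0.91]] + [[0.00, 0.00], [0.04, 0.03], [-0.0, -0.00]]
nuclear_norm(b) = 2.10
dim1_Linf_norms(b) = [1.36, 0.08, 0.91]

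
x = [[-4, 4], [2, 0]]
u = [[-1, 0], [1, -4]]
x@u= [[8, -16], [-2, 0]]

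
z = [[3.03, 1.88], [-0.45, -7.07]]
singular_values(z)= [7.43, 2.77]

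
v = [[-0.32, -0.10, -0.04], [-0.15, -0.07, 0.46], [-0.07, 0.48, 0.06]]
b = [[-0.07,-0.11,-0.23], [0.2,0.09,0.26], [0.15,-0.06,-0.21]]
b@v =[[0.06, -0.10, -0.06], [-0.10, 0.10, 0.05], [-0.02, -0.11, -0.05]]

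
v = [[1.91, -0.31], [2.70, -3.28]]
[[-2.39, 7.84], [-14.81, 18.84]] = v @ [[-0.60, 3.66], [4.02, -2.73]]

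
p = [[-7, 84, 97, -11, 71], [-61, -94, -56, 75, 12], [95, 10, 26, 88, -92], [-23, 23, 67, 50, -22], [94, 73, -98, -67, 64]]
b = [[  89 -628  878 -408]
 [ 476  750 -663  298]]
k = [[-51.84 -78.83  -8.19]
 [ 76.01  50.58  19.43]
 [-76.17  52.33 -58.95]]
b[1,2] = -663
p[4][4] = 64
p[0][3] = -11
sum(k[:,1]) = 24.08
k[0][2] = -8.19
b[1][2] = -663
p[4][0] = 94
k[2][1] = 52.33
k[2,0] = -76.17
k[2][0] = -76.17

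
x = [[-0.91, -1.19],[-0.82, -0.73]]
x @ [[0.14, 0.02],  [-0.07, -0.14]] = [[-0.04,0.15],[-0.06,0.09]]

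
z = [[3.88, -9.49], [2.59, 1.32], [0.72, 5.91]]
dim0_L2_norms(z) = [4.72, 11.26]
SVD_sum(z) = [[2.56, -9.83], [-0.16, 0.61], [-1.39, 5.36]] + [[1.32, 0.34], [2.75, 0.71], [2.11, 0.55]]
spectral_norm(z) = 11.59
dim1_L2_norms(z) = [10.25, 2.91, 5.95]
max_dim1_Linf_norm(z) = 9.49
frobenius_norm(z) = 12.21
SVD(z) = [[0.88, 0.36],[-0.05, 0.74],[-0.48, 0.57]] @ diag([11.58937996360291, 3.8337673454761774]) @ [[0.25, -0.97], [0.97, 0.25]]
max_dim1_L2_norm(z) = 10.25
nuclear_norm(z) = 15.42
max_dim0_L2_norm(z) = 11.26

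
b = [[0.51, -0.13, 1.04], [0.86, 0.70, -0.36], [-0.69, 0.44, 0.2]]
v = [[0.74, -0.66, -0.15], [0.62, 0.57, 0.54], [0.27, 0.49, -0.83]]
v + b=[[1.25, -0.79, 0.89], [1.48, 1.27, 0.18], [-0.42, 0.93, -0.63]]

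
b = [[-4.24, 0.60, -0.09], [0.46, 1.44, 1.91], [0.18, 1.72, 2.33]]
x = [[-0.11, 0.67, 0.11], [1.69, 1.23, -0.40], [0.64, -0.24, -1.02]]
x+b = [[-4.35,1.27,0.02], [2.15,2.67,1.51], [0.82,1.48,1.31]]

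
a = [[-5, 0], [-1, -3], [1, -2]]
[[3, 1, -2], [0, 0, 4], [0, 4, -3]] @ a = [[-18, 1], [4, -8], [-7, -6]]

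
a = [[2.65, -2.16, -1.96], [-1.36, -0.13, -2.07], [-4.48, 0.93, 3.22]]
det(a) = -21.88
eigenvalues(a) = [5.35, -1.84, 2.22]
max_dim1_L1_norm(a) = 8.63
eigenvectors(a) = [[0.46, -0.52, 0.03], [0.21, -0.79, -0.67], [-0.86, -0.31, 0.74]]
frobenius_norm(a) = 7.28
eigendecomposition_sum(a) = [[3.24, -1.53, -1.49], [1.51, -0.71, -0.7], [-6.14, 2.9, 2.83]] + [[-0.66, -0.57, -0.49], [-1.02, -0.88, -0.75], [-0.40, -0.35, -0.3]] + [[0.07, -0.06, 0.02],[-1.86, 1.46, -0.62],[2.06, -1.62, 0.69]]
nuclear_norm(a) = 10.51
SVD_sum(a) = [[2.91, -1.12, -2.15], [0.13, -0.05, -0.10], [-4.26, 1.64, 3.15]] + [[-0.04,-0.0,-0.05], [-1.50,-0.14,-1.96], [-0.07,-0.01,-0.09]] + [[-0.22, -1.03, 0.24],  [0.01, 0.06, -0.01],  [-0.15, -0.70, 0.17]]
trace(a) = 5.74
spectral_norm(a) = 6.72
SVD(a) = [[-0.56,  -0.03,  0.83], [-0.03,  -1.0,  -0.05], [0.83,  -0.05,  0.56]] @ diag([6.717094461943711, 2.477281215760377, 1.3147318233639673]) @ [[-0.77, 0.30, 0.57], [0.61, 0.06, 0.79], [-0.2, -0.95, 0.22]]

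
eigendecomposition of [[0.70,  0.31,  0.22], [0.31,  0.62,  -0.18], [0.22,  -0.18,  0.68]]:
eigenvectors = [[-0.59, 0.79, 0.12], [0.63, 0.55, -0.54], [0.5, 0.25, 0.83]]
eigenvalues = [0.19, 0.98, 0.83]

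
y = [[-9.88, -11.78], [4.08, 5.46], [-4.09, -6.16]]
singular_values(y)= [18.36, 0.78]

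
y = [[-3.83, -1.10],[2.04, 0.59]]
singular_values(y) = [4.52, 0.0]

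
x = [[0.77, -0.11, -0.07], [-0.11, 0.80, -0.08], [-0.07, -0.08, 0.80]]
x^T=[[0.77,  -0.11,  -0.07], [-0.11,  0.8,  -0.08], [-0.07,  -0.08,  0.80]]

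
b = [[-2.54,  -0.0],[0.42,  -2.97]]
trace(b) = -5.51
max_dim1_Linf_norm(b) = 2.97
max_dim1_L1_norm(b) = 3.39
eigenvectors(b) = [[0.00, 0.72], [1.00, 0.70]]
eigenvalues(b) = [-2.97, -2.54]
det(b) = 7.54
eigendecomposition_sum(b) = [[-0.0, -0.00],[2.90, -2.97]] + [[-2.54,-0.0], [-2.48,-0.00]]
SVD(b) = [[-0.34, 0.94], [0.94, 0.34]] @ diag([3.063533216171748, 2.462450859085799]) @ [[0.41,-0.91], [-0.91,-0.41]]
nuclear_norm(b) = 5.53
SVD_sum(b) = [[-0.43, 0.95], [1.19, -2.62]] + [[-2.11, -0.95],[-0.77, -0.35]]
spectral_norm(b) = 3.06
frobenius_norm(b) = 3.93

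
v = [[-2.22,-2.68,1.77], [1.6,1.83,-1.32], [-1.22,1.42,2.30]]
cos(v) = [[2.37, -0.89, -2.25], [-0.93, 1.79, 1.62], [-0.66, -4.71, -0.27]]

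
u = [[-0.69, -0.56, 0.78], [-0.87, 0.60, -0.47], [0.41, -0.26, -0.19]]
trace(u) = -0.28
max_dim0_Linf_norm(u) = 0.87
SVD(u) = [[-0.13,0.97,-0.22], [0.95,0.05,-0.32], [-0.30,-0.25,-0.92]] @ diag([1.2189445181831877, 1.2109016628867164, 0.23577833744714682]) @ [[-0.70, 0.59, -0.40],[-0.67, -0.37, 0.64],[0.23, 0.72, 0.65]]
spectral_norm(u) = 1.22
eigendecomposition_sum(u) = [[0.21,-0.34,0.24], [-0.48,0.75,-0.54], [0.16,-0.25,0.18]] + [[-0.89,-0.19,0.62], [-0.37,-0.08,0.26], [0.28,0.06,-0.19]] + [[-0.01, -0.03, -0.08], [-0.03, -0.07, -0.18], [-0.03, -0.07, -0.18]]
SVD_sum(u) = [[0.11, -0.09, 0.06], [-0.81, 0.68, -0.46], [0.26, -0.21, 0.15]] + [[-0.79, -0.43, 0.75], [-0.04, -0.02, 0.04], [0.2, 0.11, -0.19]] + [[-0.01, -0.04, -0.03],[-0.02, -0.05, -0.05],[-0.05, -0.16, -0.14]]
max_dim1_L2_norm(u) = 1.18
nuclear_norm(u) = 2.67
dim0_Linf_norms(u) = [0.87, 0.6, 0.78]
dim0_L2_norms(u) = [1.18, 0.86, 0.93]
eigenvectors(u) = [[-0.39, 0.89, 0.32], [0.87, 0.36, 0.68], [-0.29, -0.28, 0.66]]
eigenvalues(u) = [1.14, -1.16, -0.26]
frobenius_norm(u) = 1.73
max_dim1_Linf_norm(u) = 0.87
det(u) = 0.35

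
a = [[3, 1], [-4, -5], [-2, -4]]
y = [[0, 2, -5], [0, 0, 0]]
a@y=[[0, 6, -15], [0, -8, 20], [0, -4, 10]]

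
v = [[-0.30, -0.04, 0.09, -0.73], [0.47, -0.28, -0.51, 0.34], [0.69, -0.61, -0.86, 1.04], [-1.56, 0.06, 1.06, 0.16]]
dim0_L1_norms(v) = [3.02, 0.99, 2.52, 2.27]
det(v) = 0.00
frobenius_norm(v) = 2.75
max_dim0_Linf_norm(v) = 1.56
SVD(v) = [[-0.2, 0.41, -0.88, 0.12], [0.33, -0.12, -0.25, -0.9], [0.6, -0.59, -0.36, 0.4], [-0.7, -0.68, -0.17, -0.12]] @ diag([2.427005597453281, 1.2209525416391909, 0.4269774400758354, 0.0029977760967664214]) @ [[0.71, -0.20, -0.60, 0.32], [0.39, 0.28, -0.1, -0.87], [0.39, 0.74, 0.41, 0.36], [0.44, -0.58, 0.68, -0.06]]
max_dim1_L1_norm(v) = 3.2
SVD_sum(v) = [[-0.35, 0.10, 0.29, -0.16], [0.57, -0.16, -0.48, 0.26], [1.03, -0.3, -0.87, 0.46], [-1.21, 0.34, 1.01, -0.54]] + [[0.2,0.14,-0.05,-0.44],[-0.06,-0.04,0.01,0.12],[-0.28,-0.20,0.07,0.63],[-0.33,-0.23,0.08,0.73]] + [[-0.15,-0.28,-0.15,-0.14], [-0.04,-0.08,-0.04,-0.04], [-0.06,-0.11,-0.06,-0.06], [-0.03,-0.05,-0.03,-0.03]] + [[0.0,-0.00,0.0,-0.0], [-0.00,0.0,-0.0,0.00], [0.00,-0.0,0.0,-0.0], [-0.00,0.00,-0.00,0.0]]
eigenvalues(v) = [-2.11, 1.24, -0.41, 0.0]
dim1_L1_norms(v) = [1.16, 1.6, 3.2, 2.84]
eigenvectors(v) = [[0.24, -0.39, 0.56, -0.43], [-0.36, -0.03, 0.38, 0.58], [-0.74, 0.31, 0.72, -0.68], [0.52, 0.87, 0.16, 0.06]]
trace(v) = -1.28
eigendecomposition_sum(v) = [[-0.39, 0.10, 0.31, -0.28], [0.59, -0.16, -0.47, 0.43], [1.2, -0.32, -0.96, 0.87], [-0.84, 0.22, 0.67, -0.61]] + [[0.30,0.05,-0.18,-0.36], [0.02,0.00,-0.01,-0.03], [-0.24,-0.04,0.14,0.28], [-0.66,-0.11,0.4,0.8]] + [[-0.21,-0.19,-0.04,-0.09], [-0.14,-0.13,-0.02,-0.06], [-0.27,-0.25,-0.05,-0.12], [-0.06,-0.05,-0.01,-0.03]] + [[0.00,-0.0,0.00,-0.0], [-0.00,0.00,-0.00,0.0], [0.00,-0.0,0.00,-0.00], [-0.0,0.00,-0.0,0.00]]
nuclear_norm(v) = 4.08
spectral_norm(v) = 2.43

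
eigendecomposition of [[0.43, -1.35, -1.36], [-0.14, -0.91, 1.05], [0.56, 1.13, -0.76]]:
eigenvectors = [[0.01+0.00j, 0.91+0.00j, 0.91-0.00j], [(0.72+0j), -0.10-0.20j, (-0.1+0.2j)], [(-0.7+0j), 0.15-0.31j, (0.15+0.31j)]]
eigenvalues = [(-1.93+0j), (0.35+0.76j), (0.35-0.76j)]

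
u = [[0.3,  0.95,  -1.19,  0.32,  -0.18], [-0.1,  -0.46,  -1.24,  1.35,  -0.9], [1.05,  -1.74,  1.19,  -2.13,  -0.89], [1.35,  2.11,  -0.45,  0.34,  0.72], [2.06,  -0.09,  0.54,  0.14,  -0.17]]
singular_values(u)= [3.97, 2.92, 2.02, 1.1, 0.04]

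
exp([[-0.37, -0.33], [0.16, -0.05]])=[[0.67, -0.27],[0.13, 0.93]]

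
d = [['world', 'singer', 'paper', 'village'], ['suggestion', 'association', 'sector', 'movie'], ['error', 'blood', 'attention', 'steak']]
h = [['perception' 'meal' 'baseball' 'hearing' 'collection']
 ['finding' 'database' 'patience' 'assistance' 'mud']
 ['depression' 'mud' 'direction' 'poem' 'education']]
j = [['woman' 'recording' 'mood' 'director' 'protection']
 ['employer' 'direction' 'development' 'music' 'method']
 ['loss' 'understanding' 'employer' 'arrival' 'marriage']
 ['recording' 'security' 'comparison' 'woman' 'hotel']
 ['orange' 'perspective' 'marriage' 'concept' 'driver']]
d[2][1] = 'blood'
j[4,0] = 'orange'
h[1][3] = 'assistance'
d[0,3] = 'village'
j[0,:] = ['woman', 'recording', 'mood', 'director', 'protection']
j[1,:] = ['employer', 'direction', 'development', 'music', 'method']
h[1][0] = 'finding'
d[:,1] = ['singer', 'association', 'blood']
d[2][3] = 'steak'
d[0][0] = 'world'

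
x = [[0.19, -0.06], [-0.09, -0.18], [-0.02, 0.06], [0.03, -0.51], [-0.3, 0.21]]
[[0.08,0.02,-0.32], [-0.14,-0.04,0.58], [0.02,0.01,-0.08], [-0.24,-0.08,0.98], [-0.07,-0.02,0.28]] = x@ [[0.58,0.18,-2.36], [0.51,0.16,-2.06]]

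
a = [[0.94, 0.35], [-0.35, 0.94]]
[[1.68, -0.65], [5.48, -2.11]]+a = [[2.62, -0.30], [5.13, -1.17]]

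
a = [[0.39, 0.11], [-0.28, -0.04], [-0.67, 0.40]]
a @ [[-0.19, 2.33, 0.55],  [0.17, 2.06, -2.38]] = [[-0.06, 1.14, -0.05], [0.05, -0.73, -0.06], [0.20, -0.74, -1.32]]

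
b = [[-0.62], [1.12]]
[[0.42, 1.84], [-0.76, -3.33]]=b @ [[-0.68, -2.97]]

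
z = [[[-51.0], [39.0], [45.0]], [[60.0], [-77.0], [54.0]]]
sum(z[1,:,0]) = 37.0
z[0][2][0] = 45.0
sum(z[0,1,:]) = 39.0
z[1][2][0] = 54.0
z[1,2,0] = 54.0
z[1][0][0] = 60.0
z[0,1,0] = 39.0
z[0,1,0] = 39.0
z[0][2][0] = 45.0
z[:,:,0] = [[-51.0, 39.0, 45.0], [60.0, -77.0, 54.0]]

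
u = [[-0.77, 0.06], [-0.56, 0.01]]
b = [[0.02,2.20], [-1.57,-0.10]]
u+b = [[-0.75, 2.26], [-2.13, -0.09]]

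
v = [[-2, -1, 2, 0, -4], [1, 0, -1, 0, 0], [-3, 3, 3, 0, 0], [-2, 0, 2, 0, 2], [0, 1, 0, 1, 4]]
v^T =[[-2, 1, -3, -2, 0], [-1, 0, 3, 0, 1], [2, -1, 3, 2, 0], [0, 0, 0, 0, 1], [-4, 0, 0, 2, 4]]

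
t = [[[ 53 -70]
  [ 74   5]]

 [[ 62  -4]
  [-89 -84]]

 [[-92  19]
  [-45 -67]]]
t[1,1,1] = -84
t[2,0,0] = -92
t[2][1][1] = -67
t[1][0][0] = 62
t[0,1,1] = 5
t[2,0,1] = 19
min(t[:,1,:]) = -89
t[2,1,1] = -67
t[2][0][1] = 19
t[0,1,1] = 5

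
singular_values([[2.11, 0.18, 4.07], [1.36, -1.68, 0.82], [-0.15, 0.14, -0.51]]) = [4.83, 1.84, 0.16]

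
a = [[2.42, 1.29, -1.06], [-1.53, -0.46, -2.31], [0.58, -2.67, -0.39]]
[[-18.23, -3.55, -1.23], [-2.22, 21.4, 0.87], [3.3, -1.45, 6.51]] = a@[[-4.18, -4.52, 0.57], [-2.77, 0.49, -2.27], [4.28, -6.37, -0.3]]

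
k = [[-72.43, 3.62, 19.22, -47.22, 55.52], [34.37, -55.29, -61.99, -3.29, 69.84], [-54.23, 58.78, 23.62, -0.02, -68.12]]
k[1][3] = -3.29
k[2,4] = -68.12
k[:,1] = [3.62, -55.29, 58.78]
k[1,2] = -61.99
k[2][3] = -0.02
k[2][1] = 58.78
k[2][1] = 58.78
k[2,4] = -68.12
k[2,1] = 58.78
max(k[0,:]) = 55.52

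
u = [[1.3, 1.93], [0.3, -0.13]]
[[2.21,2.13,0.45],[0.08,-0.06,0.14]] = u@ [[0.59, 0.21, 0.45], [0.75, 0.96, -0.07]]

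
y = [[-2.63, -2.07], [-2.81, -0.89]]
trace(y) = -3.52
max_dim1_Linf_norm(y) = 2.81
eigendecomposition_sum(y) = [[-2.90,-1.75], [-2.37,-1.43]] + [[0.27, -0.32], [-0.44, 0.54]]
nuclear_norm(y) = 5.18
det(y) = -3.48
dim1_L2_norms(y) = [3.35, 2.95]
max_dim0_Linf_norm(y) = 2.81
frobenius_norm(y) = 4.46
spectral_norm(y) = 4.39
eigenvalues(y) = [-4.32, 0.8]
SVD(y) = [[-0.75, -0.66], [-0.66, 0.75]] @ diag([4.388934852338295, 0.7919917057206008]) @ [[0.87, 0.49], [-0.49, 0.87]]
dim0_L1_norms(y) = [5.44, 2.96]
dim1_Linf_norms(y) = [2.63, 2.81]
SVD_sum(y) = [[-2.88, -1.62], [-2.52, -1.41]] + [[0.25,-0.45], [-0.29,0.52]]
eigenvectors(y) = [[-0.77, 0.52], [-0.63, -0.86]]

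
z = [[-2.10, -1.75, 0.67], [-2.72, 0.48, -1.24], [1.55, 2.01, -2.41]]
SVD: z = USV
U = [[-0.63, -0.11, 0.77], [-0.26, -0.9, -0.34], [0.73, -0.41, 0.54]]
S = [4.41, 3.09, 0.58]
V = [[0.72, 0.55, -0.42],[0.66, -0.35, 0.66],[0.22, -0.76, -0.62]]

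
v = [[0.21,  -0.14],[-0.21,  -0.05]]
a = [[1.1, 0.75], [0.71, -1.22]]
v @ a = [[0.13, 0.33],[-0.27, -0.1]]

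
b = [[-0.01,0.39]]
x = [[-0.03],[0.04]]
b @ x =[[0.02]]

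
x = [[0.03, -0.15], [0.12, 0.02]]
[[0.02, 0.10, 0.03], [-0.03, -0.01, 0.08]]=x @[[-0.25, -0.01, 0.65], [-0.19, -0.66, -0.08]]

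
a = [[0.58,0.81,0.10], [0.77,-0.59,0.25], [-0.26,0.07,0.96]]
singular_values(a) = [1.0, 1.0, 1.0]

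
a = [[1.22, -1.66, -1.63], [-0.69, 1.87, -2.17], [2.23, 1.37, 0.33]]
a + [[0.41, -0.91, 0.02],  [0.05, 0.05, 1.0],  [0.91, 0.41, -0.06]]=[[1.63, -2.57, -1.61], [-0.64, 1.92, -1.17], [3.14, 1.78, 0.27]]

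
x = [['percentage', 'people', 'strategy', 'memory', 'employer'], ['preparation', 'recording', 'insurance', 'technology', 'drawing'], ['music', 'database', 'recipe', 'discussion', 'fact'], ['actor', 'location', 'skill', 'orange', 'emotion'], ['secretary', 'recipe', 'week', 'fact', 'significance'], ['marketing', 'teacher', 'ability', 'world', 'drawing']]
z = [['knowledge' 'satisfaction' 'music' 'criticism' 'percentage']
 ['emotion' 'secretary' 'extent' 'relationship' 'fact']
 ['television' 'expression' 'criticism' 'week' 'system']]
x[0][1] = 'people'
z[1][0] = 'emotion'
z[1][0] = 'emotion'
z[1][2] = 'extent'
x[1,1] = 'recording'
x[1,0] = 'preparation'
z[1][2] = 'extent'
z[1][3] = 'relationship'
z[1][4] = 'fact'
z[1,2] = 'extent'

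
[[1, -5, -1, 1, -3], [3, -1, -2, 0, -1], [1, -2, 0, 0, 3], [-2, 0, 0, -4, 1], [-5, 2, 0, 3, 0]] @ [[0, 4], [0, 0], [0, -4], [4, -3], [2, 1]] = [[-2, 2], [-2, 19], [6, 7], [-14, 5], [12, -29]]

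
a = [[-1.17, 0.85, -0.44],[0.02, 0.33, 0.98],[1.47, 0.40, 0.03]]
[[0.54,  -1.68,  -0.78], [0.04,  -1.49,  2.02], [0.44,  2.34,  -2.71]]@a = [[-1.81, -0.41, -1.91], [2.89, 0.35, -1.42], [-4.45, 0.06, 2.02]]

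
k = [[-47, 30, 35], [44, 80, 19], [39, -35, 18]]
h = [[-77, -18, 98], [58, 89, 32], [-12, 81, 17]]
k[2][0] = 39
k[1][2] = 19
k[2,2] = 18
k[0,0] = -47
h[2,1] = 81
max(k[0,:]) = 35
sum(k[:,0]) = 36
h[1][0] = 58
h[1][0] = 58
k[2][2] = 18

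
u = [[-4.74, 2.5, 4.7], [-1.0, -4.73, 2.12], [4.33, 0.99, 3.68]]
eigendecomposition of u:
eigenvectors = [[0.43+0.00j, (0.27-0.59j), 0.27+0.59j], [(0.14+0j), 0.69+0.00j, (0.69-0j)], [0.89+0.00j, -0.23+0.23j, (-0.23-0.23j)]]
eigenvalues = [(5.9+0j), (-5.85+1.57j), (-5.85-1.57j)]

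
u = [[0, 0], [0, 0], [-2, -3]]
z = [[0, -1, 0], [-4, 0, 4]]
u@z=[[0, 0, 0], [0, 0, 0], [12, 2, -12]]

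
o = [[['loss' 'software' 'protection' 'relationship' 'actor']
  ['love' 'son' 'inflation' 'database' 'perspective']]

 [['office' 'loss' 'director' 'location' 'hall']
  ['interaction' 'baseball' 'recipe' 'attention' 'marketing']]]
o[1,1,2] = 'recipe'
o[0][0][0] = 'loss'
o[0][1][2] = 'inflation'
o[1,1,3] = 'attention'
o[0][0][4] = 'actor'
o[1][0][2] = 'director'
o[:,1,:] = [['love', 'son', 'inflation', 'database', 'perspective'], ['interaction', 'baseball', 'recipe', 'attention', 'marketing']]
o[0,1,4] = 'perspective'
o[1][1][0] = 'interaction'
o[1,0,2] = 'director'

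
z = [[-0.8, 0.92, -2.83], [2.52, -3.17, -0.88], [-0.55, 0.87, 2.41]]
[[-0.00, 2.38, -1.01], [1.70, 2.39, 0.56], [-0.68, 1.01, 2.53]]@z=[[6.55,  -8.42,  -4.53], [4.35,  -5.53,  -5.56], [1.7,  -1.63,  7.13]]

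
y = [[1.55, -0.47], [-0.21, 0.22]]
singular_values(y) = [1.64, 0.15]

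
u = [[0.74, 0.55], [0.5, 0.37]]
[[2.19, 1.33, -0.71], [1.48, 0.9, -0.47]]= u @ [[2.74, 1.84, 1.83], [0.29, -0.06, -3.75]]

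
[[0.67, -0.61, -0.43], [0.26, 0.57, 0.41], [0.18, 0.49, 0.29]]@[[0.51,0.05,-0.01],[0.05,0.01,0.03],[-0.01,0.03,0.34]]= [[0.32, 0.01, -0.17],[0.16, 0.03, 0.15],[0.11, 0.02, 0.11]]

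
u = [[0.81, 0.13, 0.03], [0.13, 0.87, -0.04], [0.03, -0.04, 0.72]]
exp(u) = [[2.27, 0.3, 0.06],[0.3, 2.41, -0.08],[0.06, -0.08, 2.06]]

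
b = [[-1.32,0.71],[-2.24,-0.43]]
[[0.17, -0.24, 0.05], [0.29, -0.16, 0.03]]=b @ [[-0.13, 0.10, -0.02],  [-0.0, -0.15, 0.03]]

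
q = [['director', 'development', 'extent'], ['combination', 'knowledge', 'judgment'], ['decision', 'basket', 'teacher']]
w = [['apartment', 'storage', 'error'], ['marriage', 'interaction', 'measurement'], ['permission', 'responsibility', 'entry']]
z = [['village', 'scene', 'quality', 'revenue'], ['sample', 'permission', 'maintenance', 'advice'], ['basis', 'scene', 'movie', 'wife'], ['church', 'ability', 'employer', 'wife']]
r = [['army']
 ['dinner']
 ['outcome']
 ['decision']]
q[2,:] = ['decision', 'basket', 'teacher']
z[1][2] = 'maintenance'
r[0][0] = 'army'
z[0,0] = 'village'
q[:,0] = ['director', 'combination', 'decision']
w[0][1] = 'storage'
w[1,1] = 'interaction'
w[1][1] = 'interaction'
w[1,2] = 'measurement'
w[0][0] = 'apartment'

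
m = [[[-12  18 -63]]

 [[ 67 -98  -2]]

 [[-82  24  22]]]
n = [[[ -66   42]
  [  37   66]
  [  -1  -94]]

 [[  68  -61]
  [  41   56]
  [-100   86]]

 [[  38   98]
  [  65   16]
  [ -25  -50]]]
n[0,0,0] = -66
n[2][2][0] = -25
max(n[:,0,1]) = 98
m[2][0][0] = -82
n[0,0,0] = -66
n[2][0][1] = 98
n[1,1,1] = 56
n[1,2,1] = 86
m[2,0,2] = 22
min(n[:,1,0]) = 37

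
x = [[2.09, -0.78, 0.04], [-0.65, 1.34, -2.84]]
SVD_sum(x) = [[0.51, -0.57, 0.98], [-1.28, 1.42, -2.46]] + [[1.58, -0.21, -0.94], [0.63, -0.08, -0.38]]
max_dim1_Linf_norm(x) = 2.84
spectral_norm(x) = 3.36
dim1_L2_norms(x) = [2.23, 3.21]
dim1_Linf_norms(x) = [2.09, 2.84]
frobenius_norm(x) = 3.91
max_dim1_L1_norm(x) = 4.83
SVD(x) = [[-0.37, 0.93], [0.93, 0.37]] @ diag([3.359757149815618, 1.9934472388961884]) @ [[-0.41, 0.46, -0.79], [0.85, -0.11, -0.51]]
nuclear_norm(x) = 5.35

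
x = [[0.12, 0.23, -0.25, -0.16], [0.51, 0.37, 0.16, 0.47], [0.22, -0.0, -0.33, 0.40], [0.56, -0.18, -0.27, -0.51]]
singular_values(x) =[0.9, 0.85, 0.43, 0.31]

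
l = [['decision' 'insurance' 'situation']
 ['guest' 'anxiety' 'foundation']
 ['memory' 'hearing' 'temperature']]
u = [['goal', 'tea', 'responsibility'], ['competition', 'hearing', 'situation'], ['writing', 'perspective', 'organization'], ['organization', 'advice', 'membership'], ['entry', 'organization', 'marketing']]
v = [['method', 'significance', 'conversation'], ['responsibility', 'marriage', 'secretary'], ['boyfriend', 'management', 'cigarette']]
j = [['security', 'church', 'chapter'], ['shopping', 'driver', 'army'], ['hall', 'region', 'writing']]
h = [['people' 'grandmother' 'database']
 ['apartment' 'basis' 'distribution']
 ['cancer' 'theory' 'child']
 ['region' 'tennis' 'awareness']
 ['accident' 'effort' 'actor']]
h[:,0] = ['people', 'apartment', 'cancer', 'region', 'accident']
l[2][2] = 'temperature'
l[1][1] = 'anxiety'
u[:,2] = ['responsibility', 'situation', 'organization', 'membership', 'marketing']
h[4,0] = 'accident'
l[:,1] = ['insurance', 'anxiety', 'hearing']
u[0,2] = 'responsibility'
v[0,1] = 'significance'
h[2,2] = 'child'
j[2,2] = 'writing'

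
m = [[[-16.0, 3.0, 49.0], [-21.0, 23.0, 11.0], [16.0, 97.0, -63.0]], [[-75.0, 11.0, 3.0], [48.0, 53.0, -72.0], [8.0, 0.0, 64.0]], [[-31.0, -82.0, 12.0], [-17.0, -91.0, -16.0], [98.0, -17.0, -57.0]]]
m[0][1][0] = -21.0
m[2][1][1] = -91.0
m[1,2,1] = 0.0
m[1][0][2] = 3.0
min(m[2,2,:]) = -57.0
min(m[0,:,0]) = -21.0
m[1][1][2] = -72.0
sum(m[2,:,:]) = -201.0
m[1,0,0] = -75.0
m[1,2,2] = 64.0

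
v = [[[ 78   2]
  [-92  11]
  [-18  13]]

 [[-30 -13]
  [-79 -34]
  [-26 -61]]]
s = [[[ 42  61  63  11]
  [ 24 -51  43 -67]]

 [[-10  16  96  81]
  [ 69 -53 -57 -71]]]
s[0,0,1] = 61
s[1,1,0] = 69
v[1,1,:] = [-79, -34]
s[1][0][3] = 81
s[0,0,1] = 61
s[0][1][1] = -51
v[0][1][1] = 11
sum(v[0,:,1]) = 26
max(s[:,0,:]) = 96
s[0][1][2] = 43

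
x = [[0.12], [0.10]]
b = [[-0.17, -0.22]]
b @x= [[-0.04]]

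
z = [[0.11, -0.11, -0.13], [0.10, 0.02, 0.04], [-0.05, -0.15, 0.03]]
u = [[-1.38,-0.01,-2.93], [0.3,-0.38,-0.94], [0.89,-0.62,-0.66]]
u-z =[[-1.49, 0.10, -2.8], [0.2, -0.40, -0.98], [0.94, -0.47, -0.69]]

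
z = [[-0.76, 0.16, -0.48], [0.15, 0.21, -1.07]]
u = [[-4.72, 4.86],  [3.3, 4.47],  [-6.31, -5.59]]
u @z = [[4.32, 0.27, -2.93], [-1.84, 1.47, -6.37], [3.96, -2.18, 9.01]]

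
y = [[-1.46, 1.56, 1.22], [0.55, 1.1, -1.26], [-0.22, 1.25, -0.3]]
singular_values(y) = [2.6, 2.02, 0.0]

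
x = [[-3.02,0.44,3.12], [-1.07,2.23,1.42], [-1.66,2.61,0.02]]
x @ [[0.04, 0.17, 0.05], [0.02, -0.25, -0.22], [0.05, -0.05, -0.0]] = [[0.04,-0.78,-0.25], [0.07,-0.81,-0.54], [-0.01,-0.94,-0.66]]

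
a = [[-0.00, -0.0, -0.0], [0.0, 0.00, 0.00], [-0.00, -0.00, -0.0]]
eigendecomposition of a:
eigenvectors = [[1.00, 0.00, 0.0], [0.00, 1.00, 0.0], [0.00, 0.00, 1.0]]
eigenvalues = [-0.0, 0.0, -0.0]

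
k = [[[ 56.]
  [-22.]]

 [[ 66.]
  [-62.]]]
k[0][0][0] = 56.0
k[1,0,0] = 66.0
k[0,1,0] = -22.0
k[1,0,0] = 66.0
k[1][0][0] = 66.0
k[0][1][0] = -22.0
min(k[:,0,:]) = 56.0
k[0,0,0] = 56.0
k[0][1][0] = -22.0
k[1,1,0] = -62.0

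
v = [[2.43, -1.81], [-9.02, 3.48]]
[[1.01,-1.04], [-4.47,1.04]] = v @ [[0.58, 0.22], [0.22, 0.87]]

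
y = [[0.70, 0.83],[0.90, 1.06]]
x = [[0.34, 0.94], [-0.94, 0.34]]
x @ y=[[1.08, 1.28], [-0.35, -0.42]]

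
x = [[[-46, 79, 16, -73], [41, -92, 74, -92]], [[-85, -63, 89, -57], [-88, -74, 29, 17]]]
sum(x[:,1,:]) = -185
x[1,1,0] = -88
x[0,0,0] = -46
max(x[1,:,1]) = -63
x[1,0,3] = -57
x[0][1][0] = 41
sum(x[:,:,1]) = -150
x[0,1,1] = -92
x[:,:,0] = [[-46, 41], [-85, -88]]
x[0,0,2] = 16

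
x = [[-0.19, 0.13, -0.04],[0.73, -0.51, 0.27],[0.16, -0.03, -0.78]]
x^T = [[-0.19, 0.73, 0.16],  [0.13, -0.51, -0.03],  [-0.04, 0.27, -0.78]]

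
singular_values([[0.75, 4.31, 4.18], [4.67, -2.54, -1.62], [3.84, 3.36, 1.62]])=[7.67, 6.02, 1.04]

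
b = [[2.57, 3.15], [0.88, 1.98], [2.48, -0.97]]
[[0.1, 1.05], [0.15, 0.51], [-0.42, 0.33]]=b@[[-0.12,  0.20],[0.13,  0.17]]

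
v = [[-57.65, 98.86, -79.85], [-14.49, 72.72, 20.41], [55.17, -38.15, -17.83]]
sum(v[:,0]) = -16.97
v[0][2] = -79.85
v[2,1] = -38.15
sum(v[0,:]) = -38.63999999999999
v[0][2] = -79.85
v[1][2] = 20.41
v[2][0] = 55.17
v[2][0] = 55.17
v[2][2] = -17.83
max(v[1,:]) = 72.72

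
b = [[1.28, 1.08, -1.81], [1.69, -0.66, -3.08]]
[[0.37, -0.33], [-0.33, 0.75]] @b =[[-0.08, 0.62, 0.35], [0.85, -0.85, -1.71]]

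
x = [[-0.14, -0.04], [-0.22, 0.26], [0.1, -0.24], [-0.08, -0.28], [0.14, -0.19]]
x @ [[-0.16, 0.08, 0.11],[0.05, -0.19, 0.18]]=[[0.02, -0.00, -0.02], [0.05, -0.07, 0.02], [-0.03, 0.05, -0.03], [-0.00, 0.05, -0.06], [-0.03, 0.05, -0.02]]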